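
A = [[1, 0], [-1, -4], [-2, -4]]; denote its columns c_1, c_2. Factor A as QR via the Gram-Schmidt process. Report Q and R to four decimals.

Q = [[0.4082, -0.7071], [-0.4082, -0.7071], [-0.8165, 0.0000]], R = [[2.4495, 4.8990], [0.0000, 2.8284]]

c_1 = (1, -1, -2); ‖c_1‖ = 2.4495, so e_1 = (0.4082, -0.4082, -0.8165).
e_1·c_2 = 0.4082·0 + (-0.4082)·(-4) + (-0.8165)·(-4) = 4.8990.
u_2 = c_2 − 4.8990·e_1 = (-2.0000, -2.0000, 0.0000).
‖u_2‖ = 2.8284, so e_2 = (-0.7071, -0.7071, 0.0000).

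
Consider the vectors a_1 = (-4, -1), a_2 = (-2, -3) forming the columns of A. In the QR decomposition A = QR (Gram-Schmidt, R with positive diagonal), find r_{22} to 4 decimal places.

a_1 = (-4, -1); ‖a_1‖ = 4.1231, so q_1 = (-0.9701, -0.2425).
q_1·a_2 = (-0.9701)·(-2) + (-0.2425)·(-3) = 2.6679.
u_2 = a_2 − 2.6679·q_1 = (0.5882, -2.3529).
r_{22} = ‖u_2‖ = 2.4254.

r_{22} = 2.4254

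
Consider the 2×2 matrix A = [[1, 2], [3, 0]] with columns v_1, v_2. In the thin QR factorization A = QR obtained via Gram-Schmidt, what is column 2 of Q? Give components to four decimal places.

v_1 = (1, 3); ‖v_1‖ = 3.1623, so q_1 = (0.3162, 0.9487).
q_1·v_2 = 0.3162·2 + 0.9487·0 = 0.6325.
u_2 = v_2 − 0.6325·q_1 = (1.8000, -0.6000).
‖u_2‖ = 1.8974, so q_2 = (0.9487, -0.3162).

q_2 = (0.9487, -0.3162)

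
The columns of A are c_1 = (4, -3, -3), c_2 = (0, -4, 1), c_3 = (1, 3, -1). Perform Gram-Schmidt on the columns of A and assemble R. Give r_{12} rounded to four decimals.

c_1 = (4, -3, -3); ‖c_1‖ = 5.8310, so e_1 = (0.6860, -0.5145, -0.5145).
r_{12} = e_1·c_2 = 1.5435.

r_{12} = 1.5435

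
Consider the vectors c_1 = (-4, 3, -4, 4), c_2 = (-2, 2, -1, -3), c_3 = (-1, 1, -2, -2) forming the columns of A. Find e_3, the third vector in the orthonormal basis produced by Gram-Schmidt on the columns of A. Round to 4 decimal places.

c_1 = (-4, 3, -4, 4); ‖c_1‖ = 7.5498, so e_1 = (-0.5298, 0.3974, -0.5298, 0.5298).
e_1·c_2 = (-0.5298)·(-2) + 0.3974·2 + (-0.5298)·(-1) + 0.5298·(-3) = 0.7947.
u_2 = c_2 − 0.7947·e_1 = (-1.5789, 1.6842, -0.5789, -3.4211).
‖u_2‖ = 4.1675, so e_2 = (-0.3789, 0.4041, -0.1389, -0.8209).
e_1·c_3 = (-0.5298)·(-1) + 0.3974·1 + (-0.5298)·(-2) + 0.5298·(-2) = 0.9272; e_2·c_3 = (-0.3789)·(-1) + 0.4041·1 + (-0.1389)·(-2) + (-0.8209)·(-2) = 2.7026.
u_3 = c_3 − 0.9272·e_1 − 2.7026·e_2 = (0.5152, -0.4606, -1.1333, -0.2727).
‖u_3‖ = 1.3551, so e_3 = (0.3802, -0.3399, -0.8363, -0.2013).

e_3 = (0.3802, -0.3399, -0.8363, -0.2013)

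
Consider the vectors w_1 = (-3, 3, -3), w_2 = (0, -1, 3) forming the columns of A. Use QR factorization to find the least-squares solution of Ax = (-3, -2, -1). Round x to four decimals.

w_1 = (-3, 3, -3); ‖w_1‖ = 5.1962, so q_1 = (-0.5774, 0.5774, -0.5774).
q_1·w_2 = (-0.5774)·0 + 0.5774·(-1) + (-0.5774)·3 = -2.3094.
u_2 = w_2 + 2.3094·q_1 = (-1.3333, 0.3333, 1.6667).
‖u_2‖ = 2.1602, so q_2 = (-0.6172, 0.1543, 0.7715).
Qᵀb = (1.1547, 0.7715).
Back-substitute: x_2 = 0.7715/2.1602 = 0.3571.
x_1 = (1.1547 + 2.3094·0.3571)/5.1962 = 0.3810.

x = (0.3810, 0.3571)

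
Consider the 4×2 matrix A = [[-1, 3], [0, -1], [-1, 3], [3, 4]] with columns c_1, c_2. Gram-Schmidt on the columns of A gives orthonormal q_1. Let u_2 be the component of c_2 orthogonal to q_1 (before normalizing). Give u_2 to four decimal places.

q_1 = c_1/‖c_1‖ = (-1, 0, -1, 3)/3.3166 = (-0.3015, 0.0000, -0.3015, 0.9045).
r_{12} = q_1·c_2 = 1.8091.
u_2 = c_2 − 1.8091·q_1 = (3.5455, -1.0000, 3.5455, 2.3636).

u_2 = (3.5455, -1.0000, 3.5455, 2.3636)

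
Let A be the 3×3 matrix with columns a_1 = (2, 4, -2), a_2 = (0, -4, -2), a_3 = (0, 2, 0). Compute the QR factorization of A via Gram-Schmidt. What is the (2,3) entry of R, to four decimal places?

a_1 = (2, 4, -2); ‖a_1‖ = 4.8990, so q_1 = (0.4082, 0.8165, -0.4082).
q_1·a_2 = 0.4082·0 + 0.8165·(-4) + (-0.4082)·(-2) = -2.4495.
u_2 = a_2 + 2.4495·q_1 = (1.0000, -2.0000, -3.0000).
‖u_2‖ = 3.7417, so q_2 = (0.2673, -0.5345, -0.8018).
r_{23} = q_2·a_3 = -1.0690.

r_{23} = -1.0690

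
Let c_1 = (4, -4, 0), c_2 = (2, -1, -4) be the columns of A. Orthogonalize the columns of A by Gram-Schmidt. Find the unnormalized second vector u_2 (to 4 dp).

e_1 = c_1/‖c_1‖ = (4, -4, 0)/5.6569 = (0.7071, -0.7071, 0.0000).
r_{12} = e_1·c_2 = 2.1213.
u_2 = c_2 − 2.1213·e_1 = (0.5000, 0.5000, -4.0000).

u_2 = (0.5000, 0.5000, -4.0000)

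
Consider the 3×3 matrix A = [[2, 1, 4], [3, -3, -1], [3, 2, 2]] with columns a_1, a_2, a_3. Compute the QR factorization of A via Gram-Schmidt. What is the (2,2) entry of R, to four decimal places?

r_{22} = 3.7356

a_1 = (2, 3, 3); ‖a_1‖ = 4.6904, so e_1 = (0.4264, 0.6396, 0.6396).
e_1·a_2 = 0.4264·1 + 0.6396·(-3) + 0.6396·2 = -0.2132.
u_2 = a_2 + 0.2132·e_1 = (1.0909, -2.8636, 2.1364).
r_{22} = ‖u_2‖ = 3.7356.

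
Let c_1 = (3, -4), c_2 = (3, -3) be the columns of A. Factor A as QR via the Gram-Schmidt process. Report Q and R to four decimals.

Q = [[0.6000, 0.8000], [-0.8000, 0.6000]], R = [[5.0000, 4.2000], [0.0000, 0.6000]]

c_1 = (3, -4); ‖c_1‖ = 5.0000, so q_1 = (0.6000, -0.8000).
q_1·c_2 = 0.6000·3 + (-0.8000)·(-3) = 4.2000.
u_2 = c_2 − 4.2000·q_1 = (0.4800, 0.3600).
‖u_2‖ = 0.6000, so q_2 = (0.8000, 0.6000).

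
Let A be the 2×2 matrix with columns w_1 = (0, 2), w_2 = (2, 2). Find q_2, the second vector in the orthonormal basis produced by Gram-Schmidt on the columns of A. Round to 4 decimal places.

w_1 = (0, 2); ‖w_1‖ = 2.0000, so q_1 = (0.0000, 1.0000).
q_1·w_2 = 0.0000·2 + 1.0000·2 = 2.0000.
u_2 = w_2 − 2.0000·q_1 = (2.0000, 0.0000).
‖u_2‖ = 2.0000, so q_2 = (1.0000, 0.0000).

q_2 = (1.0000, 0.0000)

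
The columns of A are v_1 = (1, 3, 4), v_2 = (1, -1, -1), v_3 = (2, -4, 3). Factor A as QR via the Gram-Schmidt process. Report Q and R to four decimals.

q_1 = v_1/‖v_1‖ = (1, 3, 4)/5.0990 = (0.1961, 0.5883, 0.7845).
r_{12} = q_1·v_2 = -1.1767.
u_2 = v_2 + 1.1767·q_1 = (1.2308, -0.3077, -0.0769).
‖u_2‖ = 1.2710, so q_2 = (0.9684, -0.2421, -0.0605).
r_{13} = q_1·v_3 = 0.3922; r_{23} = q_2·v_3 = 2.7235.
u_3 = v_3 − 0.3922·q_1 − 2.7235·q_2 = (-0.7143, -3.5714, 2.8571).
‖u_3‖ = 4.6291, so q_3 = (-0.1543, -0.7715, 0.6172).

Q = [[0.1961, 0.9684, -0.1543], [0.5883, -0.2421, -0.7715], [0.7845, -0.0605, 0.6172]], R = [[5.0990, -1.1767, 0.3922], [0.0000, 1.2710, 2.7235], [0.0000, 0.0000, 4.6291]]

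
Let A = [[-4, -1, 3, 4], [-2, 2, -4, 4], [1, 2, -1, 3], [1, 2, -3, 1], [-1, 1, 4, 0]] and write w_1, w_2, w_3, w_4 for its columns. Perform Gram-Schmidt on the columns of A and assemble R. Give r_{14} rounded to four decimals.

r_{14} = -4.1703

q_1 = w_1/‖w_1‖ = (-4, -2, 1, 1, -1)/4.7958 = (-0.8341, -0.4170, 0.2085, 0.2085, -0.2085).
r_{14} = q_1·w_4 = -4.1703.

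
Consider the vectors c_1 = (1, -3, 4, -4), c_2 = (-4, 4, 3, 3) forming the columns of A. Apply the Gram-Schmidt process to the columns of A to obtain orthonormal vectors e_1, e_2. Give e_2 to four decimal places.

e_1 = c_1/‖c_1‖ = (1, -3, 4, -4)/6.4807 = (0.1543, -0.4629, 0.6172, -0.6172).
r_{12} = e_1·c_2 = -2.4689.
u_2 = c_2 + 2.4689·e_1 = (-3.6190, 2.8571, 4.5238, 1.4762).
‖u_2‖ = 6.6261, so e_2 = (-0.5462, 0.4312, 0.6827, 0.2228).

e_2 = (-0.5462, 0.4312, 0.6827, 0.2228)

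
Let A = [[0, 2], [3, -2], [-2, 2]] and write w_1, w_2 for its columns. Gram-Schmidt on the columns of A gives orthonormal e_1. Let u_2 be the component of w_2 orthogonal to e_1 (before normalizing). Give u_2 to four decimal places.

u_2 = (2.0000, 0.3077, 0.4615)

w_1 = (0, 3, -2); ‖w_1‖ = 3.6056, so e_1 = (0.0000, 0.8321, -0.5547).
e_1·w_2 = 0.0000·2 + 0.8321·(-2) + (-0.5547)·2 = -2.7735.
u_2 = w_2 + 2.7735·e_1 = (2.0000, 0.3077, 0.4615).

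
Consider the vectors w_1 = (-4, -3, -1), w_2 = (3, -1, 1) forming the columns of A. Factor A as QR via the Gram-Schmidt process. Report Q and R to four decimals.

q_1 = w_1/‖w_1‖ = (-4, -3, -1)/5.0990 = (-0.7845, -0.5883, -0.1961).
r_{12} = q_1·w_2 = -1.9612.
u_2 = w_2 + 1.9612·q_1 = (1.4615, -2.1538, 0.6154).
‖u_2‖ = 2.6747, so q_2 = (0.5464, -0.8053, 0.2301).

Q = [[-0.7845, 0.5464], [-0.5883, -0.8053], [-0.1961, 0.2301]], R = [[5.0990, -1.9612], [0.0000, 2.6747]]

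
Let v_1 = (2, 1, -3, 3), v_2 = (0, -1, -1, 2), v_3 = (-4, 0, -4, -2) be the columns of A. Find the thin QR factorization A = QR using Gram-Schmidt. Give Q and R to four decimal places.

Q = [[0.4170, -0.3878, -0.6154], [0.2085, -0.7514, 0.0633], [-0.6255, 0.0242, -0.7149], [0.6255, 0.5333, -0.3258]], R = [[4.7958, 1.6681, -0.4170], [0.0000, 1.7937, 0.3878], [0.0000, 0.0000, 5.9729]]

v_1 = (2, 1, -3, 3); ‖v_1‖ = 4.7958, so q_1 = (0.4170, 0.2085, -0.6255, 0.6255).
q_1·v_2 = 0.4170·0 + 0.2085·(-1) + (-0.6255)·(-1) + 0.6255·2 = 1.6681.
u_2 = v_2 − 1.6681·q_1 = (-0.6957, -1.3478, 0.0435, 0.9565).
‖u_2‖ = 1.7937, so q_2 = (-0.3878, -0.7514, 0.0242, 0.5333).
q_1·v_3 = 0.4170·(-4) + 0.2085·0 + (-0.6255)·(-4) + 0.6255·(-2) = -0.4170; q_2·v_3 = (-0.3878)·(-4) + (-0.7514)·0 + 0.0242·(-4) + 0.5333·(-2) = 0.3878.
u_3 = v_3 + 0.4170·q_1 − 0.3878·q_2 = (-3.6757, 0.3784, -4.2703, -1.9459).
‖u_3‖ = 5.9729, so q_3 = (-0.6154, 0.0633, -0.7149, -0.3258).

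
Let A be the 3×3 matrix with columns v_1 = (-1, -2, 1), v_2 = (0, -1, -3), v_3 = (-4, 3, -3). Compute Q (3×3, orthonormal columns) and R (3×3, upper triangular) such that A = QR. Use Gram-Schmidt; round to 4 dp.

v_1 = (-1, -2, 1); ‖v_1‖ = 2.4495, so q_1 = (-0.4082, -0.8165, 0.4082).
q_1·v_2 = (-0.4082)·0 + (-0.8165)·(-1) + 0.4082·(-3) = -0.4082.
u_2 = v_2 + 0.4082·q_1 = (-0.1667, -1.3333, -2.8333).
‖u_2‖ = 3.1358, so q_2 = (-0.0531, -0.4252, -0.9035).
q_1·v_3 = (-0.4082)·(-4) + (-0.8165)·3 + 0.4082·(-3) = -2.0412; q_2·v_3 = (-0.0531)·(-4) + (-0.4252)·3 + (-0.9035)·(-3) = 1.6476.
u_3 = v_3 + 2.0412·q_1 − 1.6476·q_2 = (-4.7458, 2.0339, -0.6780).
‖u_3‖ = 5.2076, so q_3 = (-0.9113, 0.3906, -0.1302).

Q = [[-0.4082, -0.0531, -0.9113], [-0.8165, -0.4252, 0.3906], [0.4082, -0.9035, -0.1302]], R = [[2.4495, -0.4082, -2.0412], [0.0000, 3.1358, 1.6476], [0.0000, 0.0000, 5.2076]]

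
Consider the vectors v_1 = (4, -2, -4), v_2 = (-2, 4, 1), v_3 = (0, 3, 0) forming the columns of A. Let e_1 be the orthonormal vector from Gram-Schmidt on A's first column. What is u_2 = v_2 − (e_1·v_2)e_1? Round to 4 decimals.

e_1 = v_1/‖v_1‖ = (4, -2, -4)/6.0000 = (0.6667, -0.3333, -0.6667).
r_{12} = e_1·v_2 = -3.3333.
u_2 = v_2 + 3.3333·e_1 = (0.2222, 2.8889, -1.2222).

u_2 = (0.2222, 2.8889, -1.2222)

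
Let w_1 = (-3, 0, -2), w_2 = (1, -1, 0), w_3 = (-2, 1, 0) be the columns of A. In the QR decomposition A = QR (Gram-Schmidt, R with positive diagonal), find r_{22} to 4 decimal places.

r_{22} = 1.1435

w_1 = (-3, 0, -2); ‖w_1‖ = 3.6056, so e_1 = (-0.8321, 0.0000, -0.5547).
e_1·w_2 = (-0.8321)·1 + 0.0000·(-1) + (-0.5547)·0 = -0.8321.
u_2 = w_2 + 0.8321·e_1 = (0.3077, -1.0000, -0.4615).
r_{22} = ‖u_2‖ = 1.1435.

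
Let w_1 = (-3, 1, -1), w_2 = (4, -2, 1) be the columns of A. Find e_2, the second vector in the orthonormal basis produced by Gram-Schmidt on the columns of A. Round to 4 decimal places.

e_2 = (-0.1231, -0.8616, -0.4924)

w_1 = (-3, 1, -1); ‖w_1‖ = 3.3166, so e_1 = (-0.9045, 0.3015, -0.3015).
e_1·w_2 = (-0.9045)·4 + 0.3015·(-2) + (-0.3015)·1 = -4.5227.
u_2 = w_2 + 4.5227·e_1 = (-0.0909, -0.6364, -0.3636).
‖u_2‖ = 0.7385, so e_2 = (-0.1231, -0.8616, -0.4924).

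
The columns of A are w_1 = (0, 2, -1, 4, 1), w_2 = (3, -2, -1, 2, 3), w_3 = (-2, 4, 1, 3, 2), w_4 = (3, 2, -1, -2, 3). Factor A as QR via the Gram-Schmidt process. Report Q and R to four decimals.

e_1 = w_1/‖w_1‖ = (0, 2, -1, 4, 1)/4.6904 = (0.0000, 0.4264, -0.2132, 0.8528, 0.2132).
r_{12} = e_1·w_2 = 1.7056.
u_2 = w_2 − 1.7056·e_1 = (3.0000, -2.7273, -0.6364, 0.5455, 2.6364).
‖u_2‖ = 4.9082, so e_2 = (0.6112, -0.5557, -0.1297, 0.1111, 0.5371).
r_{13} = e_1·w_3 = 4.4772; r_{23} = e_2·w_3 = -2.1670.
u_3 = w_3 − 4.4772·e_1 + 2.1670·e_2 = (-0.6755, 0.8868, 1.6736, -0.5774, 2.2094).
‖u_3‖ = 3.0428, so e_3 = (-0.2220, 0.2914, 0.5500, -0.1897, 0.7261).
r_{14} = e_1·w_4 = 0.0000; r_{24} = e_2·w_4 = 2.2411; r_{34} = e_3·w_4 = 1.9248.
u_4 = w_4 + 0.0000·e_1 − 2.2411·e_2 − 1.9248·e_3 = (2.0575, 2.6843, -1.7681, -1.8838, 0.3986).
‖u_4‖ = 4.2747, so e_4 = (0.4813, 0.6280, -0.4136, -0.4407, 0.0933).

Q = [[0.0000, 0.6112, -0.2220, 0.4813], [0.4264, -0.5557, 0.2914, 0.6280], [-0.2132, -0.1297, 0.5500, -0.4136], [0.8528, 0.1111, -0.1897, -0.4407], [0.2132, 0.5371, 0.7261, 0.0933]], R = [[4.6904, 1.7056, 4.4772, 0.0000], [0.0000, 4.9082, -2.1670, 2.2411], [0.0000, 0.0000, 3.0428, 1.9248], [0.0000, 0.0000, 0.0000, 4.2747]]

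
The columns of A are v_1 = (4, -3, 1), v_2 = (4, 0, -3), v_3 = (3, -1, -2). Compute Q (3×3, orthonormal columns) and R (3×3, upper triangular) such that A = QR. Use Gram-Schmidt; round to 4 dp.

Q = [[0.7845, 0.4650, -0.4104], [-0.5883, 0.3487, -0.7295], [0.1961, -0.8137, -0.5472]], R = [[5.0990, 2.5495, 2.5495], [0.0000, 4.3012, 2.6737], [0.0000, 0.0000, 0.5927]]

v_1 = (4, -3, 1); ‖v_1‖ = 5.0990, so q_1 = (0.7845, -0.5883, 0.1961).
q_1·v_2 = 0.7845·4 + (-0.5883)·0 + 0.1961·(-3) = 2.5495.
u_2 = v_2 − 2.5495·q_1 = (2.0000, 1.5000, -3.5000).
‖u_2‖ = 4.3012, so q_2 = (0.4650, 0.3487, -0.8137).
q_1·v_3 = 0.7845·3 + (-0.5883)·(-1) + 0.1961·(-2) = 2.5495; q_2·v_3 = 0.4650·3 + 0.3487·(-1) + (-0.8137)·(-2) = 2.6737.
u_3 = v_3 − 2.5495·q_1 − 2.6737·q_2 = (-0.2432, -0.4324, -0.3243).
‖u_3‖ = 0.5927, so q_3 = (-0.4104, -0.7295, -0.5472).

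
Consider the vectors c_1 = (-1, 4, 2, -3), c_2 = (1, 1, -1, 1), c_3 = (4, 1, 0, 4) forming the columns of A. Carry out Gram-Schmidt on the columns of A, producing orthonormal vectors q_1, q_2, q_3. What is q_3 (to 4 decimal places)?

q_3 = (0.4929, -0.0262, 0.8023, 0.3356)

c_1 = (-1, 4, 2, -3); ‖c_1‖ = 5.4772, so q_1 = (-0.1826, 0.7303, 0.3651, -0.5477).
q_1·c_2 = (-0.1826)·1 + 0.7303·1 + 0.3651·(-1) + (-0.5477)·1 = -0.3651.
u_2 = c_2 + 0.3651·q_1 = (0.9333, 1.2667, -0.8667, 0.8000).
‖u_2‖ = 1.9664, so q_2 = (0.4746, 0.6442, -0.4407, 0.4068).
q_1·c_3 = (-0.1826)·4 + 0.7303·1 + 0.3651·0 + (-0.5477)·4 = -2.1909; q_2·c_3 = 0.4746·4 + 0.6442·1 + (-0.4407)·0 + 0.4068·4 = 4.1701.
u_3 = c_3 + 2.1909·q_1 − 4.1701·q_2 = (1.6207, -0.0862, 2.6379, 1.1034).
‖u_3‖ = 3.2879, so q_3 = (0.4929, -0.0262, 0.8023, 0.3356).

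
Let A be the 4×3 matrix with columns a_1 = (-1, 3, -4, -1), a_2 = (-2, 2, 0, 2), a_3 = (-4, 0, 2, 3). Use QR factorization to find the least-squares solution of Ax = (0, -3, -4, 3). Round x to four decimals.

x = (0.5988, -1.1636, 0.7407)

e_1 = a_1/‖a_1‖ = (-1, 3, -4, -1)/5.1962 = (-0.1925, 0.5774, -0.7698, -0.1925).
r_{12} = e_1·a_2 = 1.1547.
u_2 = a_2 − 1.1547·e_1 = (-1.7778, 1.3333, 0.8889, 2.2222).
‖u_2‖ = 3.2660, so e_2 = (-0.5443, 0.4082, 0.2722, 0.6804).
r_{13} = e_1·a_3 = -1.3472; r_{23} = e_2·a_3 = 4.7629.
u_3 = a_3 + 1.3472·e_1 − 4.7629·e_2 = (-1.6667, -1.1667, -0.3333, -0.5000).
‖u_3‖ = 2.1213, so e_3 = (-0.7857, -0.5500, -0.1571, -0.2357).
Qᵀb = (0.7698, -0.2722, 1.5713).
Back-substitute: x_3 = 1.5713/2.1213 = 0.7407.
x_2 = (-0.2722 − 4.7629·0.7407)/3.2660 = -1.1636.
x_1 = (0.7698 − 1.1547·(-1.1636) + 1.3472·0.7407)/5.1962 = 0.5988.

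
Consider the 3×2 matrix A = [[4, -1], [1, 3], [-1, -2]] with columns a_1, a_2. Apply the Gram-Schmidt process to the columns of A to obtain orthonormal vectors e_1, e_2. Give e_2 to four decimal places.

e_2 = (-0.3273, 0.7885, -0.5207)

a_1 = (4, 1, -1); ‖a_1‖ = 4.2426, so e_1 = (0.9428, 0.2357, -0.2357).
e_1·a_2 = 0.9428·(-1) + 0.2357·3 + (-0.2357)·(-2) = 0.2357.
u_2 = a_2 − 0.2357·e_1 = (-1.2222, 2.9444, -1.9444).
‖u_2‖ = 3.7342, so e_2 = (-0.3273, 0.7885, -0.5207).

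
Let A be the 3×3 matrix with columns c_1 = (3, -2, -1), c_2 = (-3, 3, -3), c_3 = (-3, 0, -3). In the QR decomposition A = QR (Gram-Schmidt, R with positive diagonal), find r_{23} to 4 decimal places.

c_1 = (3, -2, -1); ‖c_1‖ = 3.7417, so e_1 = (0.8018, -0.5345, -0.2673).
e_1·c_2 = 0.8018·(-3) + (-0.5345)·3 + (-0.2673)·(-3) = -3.2071.
u_2 = c_2 + 3.2071·e_1 = (-0.4286, 1.2857, -3.8571).
‖u_2‖ = 4.0883, so e_2 = (-0.1048, 0.3145, -0.9435).
r_{23} = e_2·c_3 = 3.1449.

r_{23} = 3.1449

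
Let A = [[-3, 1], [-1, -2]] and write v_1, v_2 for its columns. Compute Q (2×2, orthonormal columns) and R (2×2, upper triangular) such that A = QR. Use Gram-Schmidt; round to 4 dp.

v_1 = (-3, -1); ‖v_1‖ = 3.1623, so e_1 = (-0.9487, -0.3162).
e_1·v_2 = (-0.9487)·1 + (-0.3162)·(-2) = -0.3162.
u_2 = v_2 + 0.3162·e_1 = (0.7000, -2.1000).
‖u_2‖ = 2.2136, so e_2 = (0.3162, -0.9487).

Q = [[-0.9487, 0.3162], [-0.3162, -0.9487]], R = [[3.1623, -0.3162], [0.0000, 2.2136]]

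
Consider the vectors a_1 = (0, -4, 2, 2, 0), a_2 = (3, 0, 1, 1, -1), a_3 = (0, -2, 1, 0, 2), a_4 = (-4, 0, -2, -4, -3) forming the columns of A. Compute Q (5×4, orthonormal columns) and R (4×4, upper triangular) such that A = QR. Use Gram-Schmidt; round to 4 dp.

Q = [[0.0000, 0.8911, 0.3442, 0.1169], [-0.8165, 0.1980, -0.0860, -0.3801], [0.4082, 0.1980, 0.1578, 0.0589], [0.4082, 0.1980, -0.3299, -0.8190], [0.0000, -0.2970, 0.8605, -0.4095]], R = [[4.8990, 0.8165, 2.0412, -2.4495], [0.0000, 3.3665, -0.7921, -3.8616], [0.0000, 0.0000, 2.0508, -2.9543], [0.0000, 0.0000, 0.0000, 3.9192]]

a_1 = (0, -4, 2, 2, 0); ‖a_1‖ = 4.8990, so q_1 = (0.0000, -0.8165, 0.4082, 0.4082, 0.0000).
q_1·a_2 = 0.0000·3 + (-0.8165)·0 + 0.4082·1 + 0.4082·1 + 0.0000·(-1) = 0.8165.
u_2 = a_2 − 0.8165·q_1 = (3.0000, 0.6667, 0.6667, 0.6667, -1.0000).
‖u_2‖ = 3.3665, so q_2 = (0.8911, 0.1980, 0.1980, 0.1980, -0.2970).
q_1·a_3 = 0.0000·0 + (-0.8165)·(-2) + 0.4082·1 + 0.4082·0 + 0.0000·2 = 2.0412; q_2·a_3 = 0.8911·0 + 0.1980·(-2) + 0.1980·1 + 0.1980·0 + (-0.2970)·2 = -0.7921.
u_3 = a_3 − 2.0412·q_1 + 0.7921·q_2 = (0.7059, -0.1765, 0.3235, -0.6765, 1.7647).
‖u_3‖ = 2.0508, so q_3 = (0.3442, -0.0860, 0.1578, -0.3299, 0.8605).
q_1·a_4 = 0.0000·(-4) + (-0.8165)·0 + 0.4082·(-2) + 0.4082·(-4) + 0.0000·(-3) = -2.4495; q_2·a_4 = 0.8911·(-4) + 0.1980·0 + 0.1980·(-2) + 0.1980·(-4) + (-0.2970)·(-3) = -3.8616; q_3·a_4 = 0.3442·(-4) + (-0.0860)·0 + 0.1578·(-2) + (-0.3299)·(-4) + 0.8605·(-3) = -2.9543.
u_4 = a_4 + 2.4495·q_1 + 3.8616·q_2 + 2.9543·q_3 = (0.4580, -1.4895, 0.2308, -3.2098, -1.6049).
‖u_4‖ = 3.9192, so q_4 = (0.1169, -0.3801, 0.0589, -0.8190, -0.4095).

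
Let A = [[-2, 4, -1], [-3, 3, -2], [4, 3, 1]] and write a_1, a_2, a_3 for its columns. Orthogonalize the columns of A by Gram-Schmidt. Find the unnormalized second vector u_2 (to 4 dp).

q_1 = a_1/‖a_1‖ = (-2, -3, 4)/5.3852 = (-0.3714, -0.5571, 0.7428).
r_{12} = q_1·a_2 = -0.9285.
u_2 = a_2 + 0.9285·q_1 = (3.6552, 2.4828, 3.6897).

u_2 = (3.6552, 2.4828, 3.6897)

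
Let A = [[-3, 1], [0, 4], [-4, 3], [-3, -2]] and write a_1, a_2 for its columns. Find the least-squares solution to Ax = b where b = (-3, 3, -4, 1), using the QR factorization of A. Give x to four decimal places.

q_1 = a_1/‖a_1‖ = (-3, 0, -4, -3)/5.8310 = (-0.5145, 0.0000, -0.6860, -0.5145).
r_{12} = q_1·a_2 = -1.5435.
u_2 = a_2 + 1.5435·q_1 = (0.2059, 4.0000, 1.9412, -2.7941).
‖u_2‖ = 5.2552, so q_2 = (0.0392, 0.7611, 0.3694, -0.5317).
Qᵀb = (3.7730, 0.1567).
Back-substitute: x_2 = 0.1567/5.2552 = 0.0298.
x_1 = (3.7730 + 1.5435·0.0298)/5.8310 = 0.6550.

x = (0.6550, 0.0298)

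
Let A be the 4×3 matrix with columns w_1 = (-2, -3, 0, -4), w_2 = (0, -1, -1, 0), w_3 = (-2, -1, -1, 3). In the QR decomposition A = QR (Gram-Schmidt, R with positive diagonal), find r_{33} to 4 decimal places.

w_1 = (-2, -3, 0, -4); ‖w_1‖ = 5.3852, so e_1 = (-0.3714, -0.5571, 0.0000, -0.7428).
e_1·w_2 = (-0.3714)·0 + (-0.5571)·(-1) + 0.0000·(-1) + (-0.7428)·0 = 0.5571.
u_2 = w_2 − 0.5571·e_1 = (0.2069, -0.6897, -1.0000, 0.4138).
‖u_2‖ = 1.2999, so e_2 = (0.1592, -0.5306, -0.7693, 0.3183).
e_1·w_3 = (-0.3714)·(-2) + (-0.5571)·(-1) + 0.0000·(-1) + (-0.7428)·3 = -0.9285; e_2·w_3 = 0.1592·(-2) + (-0.5306)·(-1) + (-0.7693)·(-1) + 0.3183·3 = 1.9365.
u_3 = w_3 + 0.9285·e_1 − 1.9365·e_2 = (-2.6531, -0.4898, 0.4898, 1.6939).
r_{33} = ‖u_3‖ = 3.2230.

r_{33} = 3.2230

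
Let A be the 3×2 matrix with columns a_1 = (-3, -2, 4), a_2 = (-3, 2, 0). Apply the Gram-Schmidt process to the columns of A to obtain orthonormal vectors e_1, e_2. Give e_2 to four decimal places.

e_2 = (-0.7126, 0.6730, -0.1980)

e_1 = a_1/‖a_1‖ = (-3, -2, 4)/5.3852 = (-0.5571, -0.3714, 0.7428).
r_{12} = e_1·a_2 = 0.9285.
u_2 = a_2 − 0.9285·e_1 = (-2.4828, 2.3448, -0.6897).
‖u_2‖ = 3.4840, so e_2 = (-0.7126, 0.6730, -0.1980).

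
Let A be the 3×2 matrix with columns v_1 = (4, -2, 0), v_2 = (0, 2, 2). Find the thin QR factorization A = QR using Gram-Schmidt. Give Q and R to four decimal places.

v_1 = (4, -2, 0); ‖v_1‖ = 4.4721, so e_1 = (0.8944, -0.4472, 0.0000).
e_1·v_2 = 0.8944·0 + (-0.4472)·2 + 0.0000·2 = -0.8944.
u_2 = v_2 + 0.8944·e_1 = (0.8000, 1.6000, 2.0000).
‖u_2‖ = 2.6833, so e_2 = (0.2981, 0.5963, 0.7454).

Q = [[0.8944, 0.2981], [-0.4472, 0.5963], [0.0000, 0.7454]], R = [[4.4721, -0.8944], [0.0000, 2.6833]]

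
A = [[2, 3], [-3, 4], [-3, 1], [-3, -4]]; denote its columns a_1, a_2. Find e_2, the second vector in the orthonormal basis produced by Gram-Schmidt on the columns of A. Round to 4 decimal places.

a_1 = (2, -3, -3, -3); ‖a_1‖ = 5.5678, so e_1 = (0.3592, -0.5388, -0.5388, -0.5388).
e_1·a_2 = 0.3592·3 + (-0.5388)·4 + (-0.5388)·1 + (-0.5388)·(-4) = 0.5388.
u_2 = a_2 − 0.5388·e_1 = (2.8065, 4.2903, 1.2903, -3.7097).
‖u_2‖ = 6.4583, so e_2 = (0.4345, 0.6643, 0.1998, -0.5744).

e_2 = (0.4345, 0.6643, 0.1998, -0.5744)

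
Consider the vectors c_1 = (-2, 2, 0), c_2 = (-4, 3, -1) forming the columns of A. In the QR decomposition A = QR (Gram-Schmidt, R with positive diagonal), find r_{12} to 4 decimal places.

r_{12} = 4.9497

c_1 = (-2, 2, 0); ‖c_1‖ = 2.8284, so e_1 = (-0.7071, 0.7071, 0.0000).
r_{12} = e_1·c_2 = 4.9497.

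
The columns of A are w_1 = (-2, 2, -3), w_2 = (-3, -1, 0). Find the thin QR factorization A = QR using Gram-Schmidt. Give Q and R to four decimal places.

w_1 = (-2, 2, -3); ‖w_1‖ = 4.1231, so e_1 = (-0.4851, 0.4851, -0.7276).
e_1·w_2 = (-0.4851)·(-3) + 0.4851·(-1) + (-0.7276)·0 = 0.9701.
u_2 = w_2 − 0.9701·e_1 = (-2.5294, -1.4706, 0.7059).
‖u_2‖ = 3.0098, so e_2 = (-0.8404, -0.4886, 0.2345).

Q = [[-0.4851, -0.8404], [0.4851, -0.4886], [-0.7276, 0.2345]], R = [[4.1231, 0.9701], [0.0000, 3.0098]]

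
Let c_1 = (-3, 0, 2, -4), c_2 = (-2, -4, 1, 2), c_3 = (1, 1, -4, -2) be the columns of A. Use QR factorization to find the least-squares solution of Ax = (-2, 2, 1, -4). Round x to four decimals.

x = (0.8300, -0.4269, 0.0233)

c_1 = (-3, 0, 2, -4); ‖c_1‖ = 5.3852, so e_1 = (-0.5571, 0.0000, 0.3714, -0.7428).
e_1·c_2 = (-0.5571)·(-2) + 0.0000·(-4) + 0.3714·1 + (-0.7428)·2 = 0.0000.
u_2 = c_2 + 0.0000·e_1 = (-2.0000, -4.0000, 1.0000, 2.0000).
‖u_2‖ = 5.0000, so e_2 = (-0.4000, -0.8000, 0.2000, 0.4000).
e_1·c_3 = (-0.5571)·1 + 0.0000·1 + 0.3714·(-4) + (-0.7428)·(-2) = -0.5571; e_2·c_3 = (-0.4000)·1 + (-0.8000)·1 + 0.2000·(-4) + 0.4000·(-2) = -2.8000.
u_3 = c_3 + 0.5571·e_1 + 2.8000·e_2 = (-0.4303, -1.2400, -3.2331, -1.2938).
‖u_3‖ = 3.7215, so e_3 = (-0.1156, -0.3332, -0.8688, -0.3477).
Qᵀb = (4.4567, -2.2000, 0.0867).
Back-substitute: x_3 = 0.0867/3.7215 = 0.0233.
x_2 = (-2.2000 + 2.8000·0.0233)/5.0000 = -0.4269.
x_1 = (4.4567 + 0.0000·(-0.4269) + 0.5571·0.0233)/5.3852 = 0.8300.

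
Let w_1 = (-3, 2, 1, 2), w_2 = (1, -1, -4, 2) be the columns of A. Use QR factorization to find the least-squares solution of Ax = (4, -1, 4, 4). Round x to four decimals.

x = (-0.1590, -0.1725)

w_1 = (-3, 2, 1, 2); ‖w_1‖ = 4.2426, so e_1 = (-0.7071, 0.4714, 0.2357, 0.4714).
e_1·w_2 = (-0.7071)·1 + 0.4714·(-1) + 0.2357·(-4) + 0.4714·2 = -1.1785.
u_2 = w_2 + 1.1785·e_1 = (0.1667, -0.4444, -3.7222, 2.5556).
‖u_2‖ = 4.5399, so e_2 = (0.0367, -0.0979, -0.8199, 0.5629).
Qᵀb = (-0.4714, -0.7832).
Back-substitute: x_2 = -0.7832/4.5399 = -0.1725.
x_1 = (-0.4714 + 1.1785·(-0.1725))/4.2426 = -0.1590.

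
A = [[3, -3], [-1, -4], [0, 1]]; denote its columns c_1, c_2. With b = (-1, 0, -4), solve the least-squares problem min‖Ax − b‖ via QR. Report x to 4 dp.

x = (-0.3532, -0.1064)

c_1 = (3, -1, 0); ‖c_1‖ = 3.1623, so e_1 = (0.9487, -0.3162, 0.0000).
e_1·c_2 = 0.9487·(-3) + (-0.3162)·(-4) + 0.0000·1 = -1.5811.
u_2 = c_2 + 1.5811·e_1 = (-1.5000, -4.5000, 1.0000).
‖u_2‖ = 4.8477, so e_2 = (-0.3094, -0.9283, 0.2063).
Qᵀb = (-0.9487, -0.5157).
Back-substitute: x_2 = -0.5157/4.8477 = -0.1064.
x_1 = (-0.9487 + 1.5811·(-0.1064))/3.1623 = -0.3532.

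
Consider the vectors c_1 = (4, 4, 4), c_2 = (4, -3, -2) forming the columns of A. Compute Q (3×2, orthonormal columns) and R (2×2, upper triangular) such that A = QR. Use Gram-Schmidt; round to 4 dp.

e_1 = c_1/‖c_1‖ = (4, 4, 4)/6.9282 = (0.5774, 0.5774, 0.5774).
r_{12} = e_1·c_2 = -0.5774.
u_2 = c_2 + 0.5774·e_1 = (4.3333, -2.6667, -1.6667).
‖u_2‖ = 5.3541, so e_2 = (0.8093, -0.4981, -0.3113).

Q = [[0.5774, 0.8093], [0.5774, -0.4981], [0.5774, -0.3113]], R = [[6.9282, -0.5774], [0.0000, 5.3541]]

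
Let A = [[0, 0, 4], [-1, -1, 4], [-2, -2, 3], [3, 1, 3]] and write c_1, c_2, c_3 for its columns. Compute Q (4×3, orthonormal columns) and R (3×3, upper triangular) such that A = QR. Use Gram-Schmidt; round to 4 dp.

c_1 = (0, -1, -2, 3); ‖c_1‖ = 3.7417, so e_1 = (0.0000, -0.2673, -0.5345, 0.8018).
e_1·c_2 = 0.0000·0 + (-0.2673)·(-1) + (-0.5345)·(-2) + 0.8018·1 = 2.1381.
u_2 = c_2 − 2.1381·e_1 = (0.0000, -0.4286, -0.8571, -0.7143).
‖u_2‖ = 1.1952, so e_2 = (0.0000, -0.3586, -0.7171, -0.5976).
e_1·c_3 = 0.0000·4 + (-0.2673)·4 + (-0.5345)·3 + 0.8018·3 = -0.2673; e_2·c_3 = 0.0000·4 + (-0.3586)·4 + (-0.7171)·3 + (-0.5976)·3 = -5.3785.
u_3 = c_3 + 0.2673·e_1 + 5.3785·e_2 = (4.0000, 2.0000, -1.0000, 0.0000).
‖u_3‖ = 4.5826, so e_3 = (0.8729, 0.4364, -0.2182, 0.0000).

Q = [[0.0000, 0.0000, 0.8729], [-0.2673, -0.3586, 0.4364], [-0.5345, -0.7171, -0.2182], [0.8018, -0.5976, 0.0000]], R = [[3.7417, 2.1381, -0.2673], [0.0000, 1.1952, -5.3785], [0.0000, 0.0000, 4.5826]]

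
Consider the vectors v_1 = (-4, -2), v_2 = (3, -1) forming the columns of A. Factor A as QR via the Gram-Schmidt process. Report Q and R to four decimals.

q_1 = v_1/‖v_1‖ = (-4, -2)/4.4721 = (-0.8944, -0.4472).
r_{12} = q_1·v_2 = -2.2361.
u_2 = v_2 + 2.2361·q_1 = (1.0000, -2.0000).
‖u_2‖ = 2.2361, so q_2 = (0.4472, -0.8944).

Q = [[-0.8944, 0.4472], [-0.4472, -0.8944]], R = [[4.4721, -2.2361], [0.0000, 2.2361]]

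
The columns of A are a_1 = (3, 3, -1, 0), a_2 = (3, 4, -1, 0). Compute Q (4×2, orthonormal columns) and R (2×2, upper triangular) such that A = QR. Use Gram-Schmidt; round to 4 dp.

e_1 = a_1/‖a_1‖ = (3, 3, -1, 0)/4.3589 = (0.6882, 0.6882, -0.2294, 0.0000).
r_{12} = e_1·a_2 = 5.0471.
u_2 = a_2 − 5.0471·e_1 = (-0.4737, 0.5263, 0.1579, 0.0000).
‖u_2‖ = 0.7255, so e_2 = (-0.6529, 0.7255, 0.2176, 0.0000).

Q = [[0.6882, -0.6529], [0.6882, 0.7255], [-0.2294, 0.2176], [0.0000, 0.0000]], R = [[4.3589, 5.0471], [0.0000, 0.7255]]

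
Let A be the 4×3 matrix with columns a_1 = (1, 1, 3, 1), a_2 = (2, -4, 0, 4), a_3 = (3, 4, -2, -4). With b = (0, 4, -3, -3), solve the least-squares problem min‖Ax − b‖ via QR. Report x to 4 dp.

a_1 = (1, 1, 3, 1); ‖a_1‖ = 3.4641, so e_1 = (0.2887, 0.2887, 0.8660, 0.2887).
e_1·a_2 = 0.2887·2 + 0.2887·(-4) + 0.8660·0 + 0.2887·4 = 0.5774.
u_2 = a_2 − 0.5774·e_1 = (1.8333, -4.1667, -0.5000, 3.8333).
‖u_2‖ = 5.9722, so e_2 = (0.3070, -0.6977, -0.0837, 0.6419).
e_1·a_3 = 0.2887·3 + 0.2887·4 + 0.8660·(-2) + 0.2887·(-4) = -0.8660; e_2·a_3 = 0.3070·3 + (-0.6977)·4 + (-0.0837)·(-2) + 0.6419·(-4) = -4.2698.
u_3 = a_3 + 0.8660·e_1 + 4.2698·e_2 = (4.5607, 1.2710, -1.6075, -1.0093).
‖u_3‖ = 5.1009, so e_3 = (0.8941, 0.2492, -0.3151, -0.1979).
Qᵀb = (-2.3094, -4.4652, 2.5358).
Back-substitute: x_3 = 2.5358/5.1009 = 0.4971.
x_2 = (-4.4652 + 4.2698·0.4971)/5.9722 = -0.3922.
x_1 = (-2.3094 − 0.5774·(-0.3922) + 0.8660·0.4971)/3.4641 = -0.4770.

x = (-0.4770, -0.3922, 0.4971)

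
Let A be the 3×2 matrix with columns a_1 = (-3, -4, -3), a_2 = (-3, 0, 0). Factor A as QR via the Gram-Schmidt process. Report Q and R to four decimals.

Q = [[-0.5145, -0.8575], [-0.6860, 0.4116], [-0.5145, 0.3087]], R = [[5.8310, 1.5435], [0.0000, 2.5725]]

a_1 = (-3, -4, -3); ‖a_1‖ = 5.8310, so e_1 = (-0.5145, -0.6860, -0.5145).
e_1·a_2 = (-0.5145)·(-3) + (-0.6860)·0 + (-0.5145)·0 = 1.5435.
u_2 = a_2 − 1.5435·e_1 = (-2.2059, 1.0588, 0.7941).
‖u_2‖ = 2.5725, so e_2 = (-0.8575, 0.4116, 0.3087).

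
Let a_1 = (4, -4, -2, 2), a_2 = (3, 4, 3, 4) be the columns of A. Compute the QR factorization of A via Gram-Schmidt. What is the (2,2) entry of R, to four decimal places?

a_1 = (4, -4, -2, 2); ‖a_1‖ = 6.3246, so q_1 = (0.6325, -0.6325, -0.3162, 0.3162).
q_1·a_2 = 0.6325·3 + (-0.6325)·4 + (-0.3162)·3 + 0.3162·4 = -0.3162.
u_2 = a_2 + 0.3162·q_1 = (3.2000, 3.8000, 2.9000, 4.1000).
r_{22} = ‖u_2‖ = 7.0640.

r_{22} = 7.0640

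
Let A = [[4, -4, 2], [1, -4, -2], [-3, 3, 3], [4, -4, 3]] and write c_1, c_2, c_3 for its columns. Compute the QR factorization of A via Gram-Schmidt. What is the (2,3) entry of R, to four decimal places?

e_1 = c_1/‖c_1‖ = (4, 1, -3, 4)/6.4807 = (0.6172, 0.1543, -0.4629, 0.6172).
r_{12} = e_1·c_2 = -6.9437.
u_2 = c_2 + 6.9437·e_1 = (0.2857, -2.9286, -0.2143, 0.2857).
‖u_2‖ = 2.9641, so e_2 = (0.0964, -0.9880, -0.0723, 0.0964).
r_{23} = e_2·c_3 = 2.2411.

r_{23} = 2.2411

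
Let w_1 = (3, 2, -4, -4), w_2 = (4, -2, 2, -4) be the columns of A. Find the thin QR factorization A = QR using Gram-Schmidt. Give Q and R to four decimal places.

q_1 = w_1/‖w_1‖ = (3, 2, -4, -4)/6.7082 = (0.4472, 0.2981, -0.5963, -0.5963).
r_{12} = q_1·w_2 = 2.3851.
u_2 = w_2 − 2.3851·q_1 = (2.9333, -2.7111, 3.4222, -2.5778).
‖u_2‖ = 5.8576, so q_2 = (0.5008, -0.4628, 0.5842, -0.4401).

Q = [[0.4472, 0.5008], [0.2981, -0.4628], [-0.5963, 0.5842], [-0.5963, -0.4401]], R = [[6.7082, 2.3851], [0.0000, 5.8576]]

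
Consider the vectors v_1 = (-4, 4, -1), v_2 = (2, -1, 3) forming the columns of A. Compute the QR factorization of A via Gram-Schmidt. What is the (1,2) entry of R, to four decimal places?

v_1 = (-4, 4, -1); ‖v_1‖ = 5.7446, so e_1 = (-0.6963, 0.6963, -0.1741).
r_{12} = e_1·v_2 = -2.6112.

r_{12} = -2.6112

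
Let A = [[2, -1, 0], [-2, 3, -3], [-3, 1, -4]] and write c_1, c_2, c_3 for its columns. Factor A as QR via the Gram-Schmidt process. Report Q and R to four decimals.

c_1 = (2, -2, -3); ‖c_1‖ = 4.1231, so q_1 = (0.4851, -0.4851, -0.7276).
q_1·c_2 = 0.4851·(-1) + (-0.4851)·3 + (-0.7276)·1 = -2.6679.
u_2 = c_2 + 2.6679·q_1 = (0.2941, 1.7059, -0.9412).
‖u_2‖ = 1.9704, so q_2 = (0.1493, 0.8658, -0.4777).
q_1·c_3 = 0.4851·0 + (-0.4851)·(-3) + (-0.7276)·(-4) = 4.3656; q_2·c_3 = 0.1493·0 + 0.8658·(-3) + (-0.4777)·(-4) = -0.6866.
u_3 = c_3 − 4.3656·q_1 + 0.6866·q_2 = (-2.0152, -0.2879, -1.1515).
‖u_3‖ = 2.3387, so q_3 = (-0.8616, -0.1231, -0.4924).

Q = [[0.4851, 0.1493, -0.8616], [-0.4851, 0.8658, -0.1231], [-0.7276, -0.4777, -0.4924]], R = [[4.1231, -2.6679, 4.3656], [0.0000, 1.9704, -0.6866], [0.0000, 0.0000, 2.3387]]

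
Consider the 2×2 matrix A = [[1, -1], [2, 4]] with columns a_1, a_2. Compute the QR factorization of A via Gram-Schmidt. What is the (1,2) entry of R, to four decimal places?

e_1 = a_1/‖a_1‖ = (1, 2)/2.2361 = (0.4472, 0.8944).
r_{12} = e_1·a_2 = 3.1305.

r_{12} = 3.1305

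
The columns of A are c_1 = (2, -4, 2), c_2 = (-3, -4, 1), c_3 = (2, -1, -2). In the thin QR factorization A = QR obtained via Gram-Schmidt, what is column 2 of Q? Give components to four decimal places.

q_1 = c_1/‖c_1‖ = (2, -4, 2)/4.8990 = (0.4082, -0.8165, 0.4082).
r_{12} = q_1·c_2 = 2.4495.
u_2 = c_2 − 2.4495·q_1 = (-4.0000, -2.0000, 0.0000).
‖u_2‖ = 4.4721, so q_2 = (-0.8944, -0.4472, 0.0000).

q_2 = (-0.8944, -0.4472, 0.0000)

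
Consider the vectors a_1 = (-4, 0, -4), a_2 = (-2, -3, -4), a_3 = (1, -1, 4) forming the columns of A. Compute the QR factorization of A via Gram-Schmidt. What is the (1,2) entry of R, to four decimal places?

q_1 = a_1/‖a_1‖ = (-4, 0, -4)/5.6569 = (-0.7071, 0.0000, -0.7071).
r_{12} = q_1·a_2 = 4.2426.

r_{12} = 4.2426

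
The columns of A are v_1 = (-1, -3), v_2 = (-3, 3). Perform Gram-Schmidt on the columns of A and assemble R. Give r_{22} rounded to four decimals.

v_1 = (-1, -3); ‖v_1‖ = 3.1623, so e_1 = (-0.3162, -0.9487).
e_1·v_2 = (-0.3162)·(-3) + (-0.9487)·3 = -1.8974.
u_2 = v_2 + 1.8974·e_1 = (-3.6000, 1.2000).
r_{22} = ‖u_2‖ = 3.7947.

r_{22} = 3.7947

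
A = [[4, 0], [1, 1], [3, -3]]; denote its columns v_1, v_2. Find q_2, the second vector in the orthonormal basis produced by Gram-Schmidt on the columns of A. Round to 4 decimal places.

v_1 = (4, 1, 3); ‖v_1‖ = 5.0990, so q_1 = (0.7845, 0.1961, 0.5883).
q_1·v_2 = 0.7845·0 + 0.1961·1 + 0.5883·(-3) = -1.5689.
u_2 = v_2 + 1.5689·q_1 = (1.2308, 1.3077, -2.0769).
‖u_2‖ = 2.7456, so q_2 = (0.4483, 0.4763, -0.7564).

q_2 = (0.4483, 0.4763, -0.7564)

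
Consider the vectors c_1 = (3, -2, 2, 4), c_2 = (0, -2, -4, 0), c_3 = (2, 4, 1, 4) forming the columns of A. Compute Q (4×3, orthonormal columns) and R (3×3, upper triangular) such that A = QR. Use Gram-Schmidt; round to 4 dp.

Q = [[0.5222, 0.0823, 0.1494], [-0.3482, -0.5076, 0.7776], [0.3482, -0.8506, -0.3888], [0.6963, 0.1098, 0.4711]], R = [[5.7446, -0.6963, 2.7852], [0.0000, 4.4176, -2.2774], [0.0000, 0.0000, 4.9047]]

c_1 = (3, -2, 2, 4); ‖c_1‖ = 5.7446, so e_1 = (0.5222, -0.3482, 0.3482, 0.6963).
e_1·c_2 = 0.5222·0 + (-0.3482)·(-2) + 0.3482·(-4) + 0.6963·0 = -0.6963.
u_2 = c_2 + 0.6963·e_1 = (0.3636, -2.2424, -3.7576, 0.4848).
‖u_2‖ = 4.4176, so e_2 = (0.0823, -0.5076, -0.8506, 0.1098).
e_1·c_3 = 0.5222·2 + (-0.3482)·4 + 0.3482·1 + 0.6963·4 = 2.7852; e_2·c_3 = 0.0823·2 + (-0.5076)·4 + (-0.8506)·1 + 0.1098·4 = -2.2774.
u_3 = c_3 − 2.7852·e_1 + 2.2774·e_2 = (0.7329, 3.8137, -1.9068, 2.3106).
‖u_3‖ = 4.9047, so e_3 = (0.1494, 0.7776, -0.3888, 0.4711).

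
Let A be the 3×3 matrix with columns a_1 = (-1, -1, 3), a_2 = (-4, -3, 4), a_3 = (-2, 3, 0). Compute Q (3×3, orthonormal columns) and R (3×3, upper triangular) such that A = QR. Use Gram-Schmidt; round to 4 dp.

Q = [[-0.3015, -0.7946, -0.5270], [-0.3015, -0.4449, 0.8433], [0.9045, -0.4132, 0.1054]], R = [[3.3166, 5.7287, -0.3015], [0.0000, 2.8604, 0.2543], [0.0000, 0.0000, 3.5839]]

a_1 = (-1, -1, 3); ‖a_1‖ = 3.3166, so e_1 = (-0.3015, -0.3015, 0.9045).
e_1·a_2 = (-0.3015)·(-4) + (-0.3015)·(-3) + 0.9045·4 = 5.7287.
u_2 = a_2 − 5.7287·e_1 = (-2.2727, -1.2727, -1.1818).
‖u_2‖ = 2.8604, so e_2 = (-0.7946, -0.4449, -0.4132).
e_1·a_3 = (-0.3015)·(-2) + (-0.3015)·3 + 0.9045·0 = -0.3015; e_2·a_3 = (-0.7946)·(-2) + (-0.4449)·3 + (-0.4132)·0 = 0.2543.
u_3 = a_3 + 0.3015·e_1 − 0.2543·e_2 = (-1.8889, 3.0222, 0.3778).
‖u_3‖ = 3.5839, so e_3 = (-0.5270, 0.8433, 0.1054).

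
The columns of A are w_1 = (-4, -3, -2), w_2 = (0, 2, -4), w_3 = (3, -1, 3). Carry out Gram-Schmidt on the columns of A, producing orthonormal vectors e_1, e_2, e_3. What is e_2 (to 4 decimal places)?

w_1 = (-4, -3, -2); ‖w_1‖ = 5.3852, so e_1 = (-0.7428, -0.5571, -0.3714).
e_1·w_2 = (-0.7428)·0 + (-0.5571)·2 + (-0.3714)·(-4) = 0.3714.
u_2 = w_2 − 0.3714·e_1 = (0.2759, 2.2069, -3.8621).
‖u_2‖ = 4.4567, so e_2 = (0.0619, 0.4952, -0.8666).

e_2 = (0.0619, 0.4952, -0.8666)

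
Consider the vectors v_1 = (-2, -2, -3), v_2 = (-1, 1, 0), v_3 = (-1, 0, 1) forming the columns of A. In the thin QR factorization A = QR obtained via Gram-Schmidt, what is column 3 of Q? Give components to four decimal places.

v_1 = (-2, -2, -3); ‖v_1‖ = 4.1231, so e_1 = (-0.4851, -0.4851, -0.7276).
e_1·v_2 = (-0.4851)·(-1) + (-0.4851)·1 + (-0.7276)·0 = 0.0000.
u_2 = v_2 + 0.0000·e_1 = (-1.0000, 1.0000, 0.0000).
‖u_2‖ = 1.4142, so e_2 = (-0.7071, 0.7071, 0.0000).
e_1·v_3 = (-0.4851)·(-1) + (-0.4851)·0 + (-0.7276)·1 = -0.2425; e_2·v_3 = (-0.7071)·(-1) + 0.7071·0 + 0.0000·1 = 0.7071.
u_3 = v_3 + 0.2425·e_1 − 0.7071·e_2 = (-0.6176, -0.6176, 0.8235).
‖u_3‖ = 1.2005, so e_3 = (-0.5145, -0.5145, 0.6860).

e_3 = (-0.5145, -0.5145, 0.6860)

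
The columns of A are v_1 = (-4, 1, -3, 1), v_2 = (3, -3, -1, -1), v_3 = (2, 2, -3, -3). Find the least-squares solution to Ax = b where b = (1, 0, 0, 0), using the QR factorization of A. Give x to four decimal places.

v_1 = (-4, 1, -3, 1); ‖v_1‖ = 5.1962, so q_1 = (-0.7698, 0.1925, -0.5774, 0.1925).
q_1·v_2 = (-0.7698)·3 + 0.1925·(-3) + (-0.5774)·(-1) + 0.1925·(-1) = -2.5019.
u_2 = v_2 + 2.5019·q_1 = (1.0741, -2.5185, -2.4444, -0.5185).
‖u_2‖ = 3.7069, so q_2 = (0.2898, -0.6794, -0.6594, -0.1399).
q_1·v_3 = (-0.7698)·2 + 0.1925·2 + (-0.5774)·(-3) + 0.1925·(-3) = 0.0000; q_2·v_3 = 0.2898·2 + (-0.6794)·2 + (-0.6594)·(-3) + (-0.1399)·(-3) = 1.6186.
u_3 = v_3 + 0.0000·q_1 − 1.6186·q_2 = (1.5310, 3.0997, -1.9326, -2.7736).
‖u_3‖ = 4.8353, so q_3 = (0.3166, 0.6411, -0.3997, -0.5736).
Qᵀb = (-0.7698, 0.2898, 0.3166).
Back-substitute: x_3 = 0.3166/4.8353 = 0.0655.
x_2 = (0.2898 − 1.6186·0.0655)/3.7069 = 0.0496.
x_1 = (-0.7698 + 2.5019·0.0496 + 0.0000·0.0655)/5.1962 = -0.1243.

x = (-0.1243, 0.0496, 0.0655)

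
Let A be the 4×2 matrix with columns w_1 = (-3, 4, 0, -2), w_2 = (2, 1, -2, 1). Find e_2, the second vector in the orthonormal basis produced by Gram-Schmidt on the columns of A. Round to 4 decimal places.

e_2 = (0.5160, 0.5048, -0.6507, 0.2356)

w_1 = (-3, 4, 0, -2); ‖w_1‖ = 5.3852, so e_1 = (-0.5571, 0.7428, 0.0000, -0.3714).
e_1·w_2 = (-0.5571)·2 + 0.7428·1 + 0.0000·(-2) + (-0.3714)·1 = -0.7428.
u_2 = w_2 + 0.7428·e_1 = (1.5862, 1.5517, -2.0000, 0.7241).
‖u_2‖ = 3.0738, so e_2 = (0.5160, 0.5048, -0.6507, 0.2356).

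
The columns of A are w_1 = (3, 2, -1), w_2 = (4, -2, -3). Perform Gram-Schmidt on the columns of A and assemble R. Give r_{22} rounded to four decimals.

r_{22} = 4.5119

w_1 = (3, 2, -1); ‖w_1‖ = 3.7417, so q_1 = (0.8018, 0.5345, -0.2673).
q_1·w_2 = 0.8018·4 + 0.5345·(-2) + (-0.2673)·(-3) = 2.9399.
u_2 = w_2 − 2.9399·q_1 = (1.6429, -3.5714, -2.2143).
r_{22} = ‖u_2‖ = 4.5119.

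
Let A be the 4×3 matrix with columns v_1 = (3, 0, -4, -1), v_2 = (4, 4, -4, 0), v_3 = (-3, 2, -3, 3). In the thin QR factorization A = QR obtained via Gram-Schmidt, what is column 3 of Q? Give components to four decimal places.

v_1 = (3, 0, -4, -1); ‖v_1‖ = 5.0990, so q_1 = (0.5883, 0.0000, -0.7845, -0.1961).
q_1·v_2 = 0.5883·4 + 0.0000·4 + (-0.7845)·(-4) + (-0.1961)·0 = 5.4913.
u_2 = v_2 − 5.4913·q_1 = (0.7692, 4.0000, 0.3077, 1.0769).
‖u_2‖ = 4.2245, so q_2 = (0.1821, 0.9469, 0.0728, 0.2549).
q_1·v_3 = 0.5883·(-3) + 0.0000·2 + (-0.7845)·(-3) + (-0.1961)·3 = 0.0000; q_2·v_3 = 0.1821·(-3) + 0.9469·2 + 0.0728·(-3) + 0.2549·3 = 1.8937.
u_3 = v_3 + 0.0000·q_1 − 1.8937·q_2 = (-3.3448, 0.2069, -3.1379, 2.5172).
‖u_3‖ = 5.2358, so q_3 = (-0.6388, 0.0395, -0.5993, 0.4808).

q_3 = (-0.6388, 0.0395, -0.5993, 0.4808)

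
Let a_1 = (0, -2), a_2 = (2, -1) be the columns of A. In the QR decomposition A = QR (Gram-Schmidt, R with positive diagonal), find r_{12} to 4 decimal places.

a_1 = (0, -2); ‖a_1‖ = 2.0000, so e_1 = (0.0000, -1.0000).
r_{12} = e_1·a_2 = 1.0000.

r_{12} = 1.0000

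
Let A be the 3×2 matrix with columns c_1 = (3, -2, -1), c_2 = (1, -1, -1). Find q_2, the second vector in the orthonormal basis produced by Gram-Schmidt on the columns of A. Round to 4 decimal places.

c_1 = (3, -2, -1); ‖c_1‖ = 3.7417, so q_1 = (0.8018, -0.5345, -0.2673).
q_1·c_2 = 0.8018·1 + (-0.5345)·(-1) + (-0.2673)·(-1) = 1.6036.
u_2 = c_2 − 1.6036·q_1 = (-0.2857, -0.1429, -0.5714).
‖u_2‖ = 0.6547, so q_2 = (-0.4364, -0.2182, -0.8729).

q_2 = (-0.4364, -0.2182, -0.8729)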